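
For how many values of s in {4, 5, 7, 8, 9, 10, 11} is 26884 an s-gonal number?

s = 4: P(4, 163) = 26569 and P(4, 164) = 26896; 26884 is not s-gonal.
s = 5: P(5, 134) = 26867 and P(5, 135) = 27270; 26884 is not s-gonal.
s = 7: P(7, 104) = 26884. ✓
s = 8: P(8, 94) = 26320 and P(8, 95) = 26885; 26884 is not s-gonal.
s = 9: P(9, 88) = 26884. ✓
s = 10: P(10, 82) = 26650 and P(10, 83) = 27307; 26884 is not s-gonal.
s = 11: P(11, 77) = 26411 and P(11, 78) = 27105; 26884 is not s-gonal.
Hits: s ∈ {7, 9} → 2.

2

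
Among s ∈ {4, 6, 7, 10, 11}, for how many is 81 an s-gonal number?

2

s = 4: P(4, 9) = 81. ✓
s = 6: P(6, 6) = 66 and P(6, 7) = 91; 81 is not s-gonal.
s = 7: P(7, 6) = 81. ✓
s = 10: P(10, 4) = 52 and P(10, 5) = 85; 81 is not s-gonal.
s = 11: P(11, 4) = 58 and P(11, 5) = 95; 81 is not s-gonal.
Hits: s ∈ {4, 7} → 2.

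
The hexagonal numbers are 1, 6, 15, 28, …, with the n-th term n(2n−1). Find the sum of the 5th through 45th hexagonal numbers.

61705

Σ i(2i−1) = 2Σi² − Σi over i = 5..45.
Σi = 1035 − 10 = 1025 and Σi² = 31395 − 30 = 31365.
2·31365 − 1·1025 = 61705.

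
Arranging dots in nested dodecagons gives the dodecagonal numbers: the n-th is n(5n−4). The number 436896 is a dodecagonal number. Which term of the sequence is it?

296

Set n(5n−4) = 436896, giving 5n² − 4n − 436896 = 0.
The discriminant is 16 + 20·436896 = 8737936, and √8737936 = 2956.
So n = (4 + 2956) / 10 = 2960/10 = 296.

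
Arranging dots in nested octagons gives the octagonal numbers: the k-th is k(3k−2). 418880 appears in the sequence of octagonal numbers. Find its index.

374

Set n(3n−2) = 418880, giving 3n² − 2n − 418880 = 0.
So n = (2 + 2242) / 6 = 2244/6 = 374.
Check: 374·(3·374 − 2) = 418880. ✓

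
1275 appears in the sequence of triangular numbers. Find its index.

Set n(n+1)/2 = 1275, giving n² + n − 2550 = 0.
The discriminant is 1 + 8·1275 = 10201, and √10201 = 101.
So n = (-1 + 101) / 2 = 100/2 = 50.

50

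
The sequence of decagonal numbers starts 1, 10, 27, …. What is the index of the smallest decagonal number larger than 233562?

Solve n(4n−3) > 233562 for integer n.
The largest n with value ≤ 233562 is 242 (since 233530 ≤ 233562 < 235467), so the first above is n = 243, value 235467.

243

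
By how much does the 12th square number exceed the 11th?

n² − (n−1)² = 2n − 1, so 12² − 11² = 2·12 − 1 = 23.

23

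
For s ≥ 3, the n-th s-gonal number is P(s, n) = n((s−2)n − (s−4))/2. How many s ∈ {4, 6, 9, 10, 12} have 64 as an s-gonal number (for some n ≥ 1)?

2

s = 4: P(4, 8) = 64. ✓
s = 6: P(6, 5) = 45 and P(6, 6) = 66; 64 is not s-gonal.
s = 9: P(9, 4) = 46 and P(9, 5) = 75; 64 is not s-gonal.
s = 10: P(10, 4) = 52 and P(10, 5) = 85; 64 is not s-gonal.
s = 12: P(12, 4) = 64. ✓
Hits: s ∈ {4, 12} → 2.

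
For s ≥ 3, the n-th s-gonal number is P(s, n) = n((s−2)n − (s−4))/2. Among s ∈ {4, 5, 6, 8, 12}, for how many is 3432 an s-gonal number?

1

s = 4: P(4, 58) = 3364 and P(4, 59) = 3481; 3432 is not s-gonal.
s = 5: P(5, 48) = 3432. ✓
s = 6: P(6, 41) = 3321 and P(6, 42) = 3486; 3432 is not s-gonal.
s = 8: P(8, 34) = 3400 and P(8, 35) = 3605; 3432 is not s-gonal.
s = 12: P(12, 26) = 3276 and P(12, 27) = 3537; 3432 is not s-gonal.
Hits: s ∈ {5} → 1.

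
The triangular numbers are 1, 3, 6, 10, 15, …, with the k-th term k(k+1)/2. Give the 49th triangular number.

1225

The 49th triangular number is n(n+1)/2 with n = 49.
49·50/2 = 2450/2 = 1225.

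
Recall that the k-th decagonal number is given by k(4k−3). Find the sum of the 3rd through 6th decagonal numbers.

290

Σ i(4i−3) = 4Σi² − 3Σi over i = 3..6.
Σi = 21 − 3 = 18 and Σi² = 91 − 5 = 86.
4·86 − 3·18 = 290.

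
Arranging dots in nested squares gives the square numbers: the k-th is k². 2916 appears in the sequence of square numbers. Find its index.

54

We need n² = 2916, so n = √2916 = 54.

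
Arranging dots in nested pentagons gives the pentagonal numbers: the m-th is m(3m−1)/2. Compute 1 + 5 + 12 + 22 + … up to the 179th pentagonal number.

2883690

Σ i(3i−1)/2 = (3Σi² − Σi) / 2 over i = 1..179.
Σi = 16110 and Σi² = 1927830.
(3·1927830 − 1·16110) / 2 = 5767380/2 = 2883690.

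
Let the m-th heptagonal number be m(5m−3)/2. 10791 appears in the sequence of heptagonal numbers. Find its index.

Set n(5n−3)/2 = 10791, giving 5n² − 3n − 21582 = 0.
The discriminant is 9 + 40·10791 = 431649, and √431649 = 657.
So n = (3 + 657) / 10 = 660/10 = 66.

66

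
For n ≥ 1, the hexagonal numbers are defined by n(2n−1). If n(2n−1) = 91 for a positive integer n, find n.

7

Set n(2n−1) = 91, giving 2n² − n − 91 = 0.
The discriminant is 1 + 8·91 = 729, and √729 = 27.
So n = (1 + 27) / 4 = 28/4 = 7.
Check: 7·(2·7 − 1) = 91. ✓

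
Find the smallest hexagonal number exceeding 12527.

12720

Solve n(2n−1) > 12527 for integer n.
The largest n with value ≤ 12527 is 79 (since 12403 ≤ 12527 < 12720), so the first above is n = 80, value 12720.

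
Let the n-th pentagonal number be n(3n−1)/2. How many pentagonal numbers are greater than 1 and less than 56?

The n-th pentagonal number is n(3n−1)/2.
Smallest index with value > 1: n = 2 (giving 5).
Largest index with value < 56: n = 6 (giving 51).
Indices 2 through 6: 5 terms.

5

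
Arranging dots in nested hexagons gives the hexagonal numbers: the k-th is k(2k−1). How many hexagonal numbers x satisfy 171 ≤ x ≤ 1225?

The n-th hexagonal number is n(2n−1).
Smallest index with value ≥ 171: n = 10 (giving 190).
Largest index with value ≤ 1225: n = 25 (giving 1225).
Indices 10 through 25: 16 terms.

16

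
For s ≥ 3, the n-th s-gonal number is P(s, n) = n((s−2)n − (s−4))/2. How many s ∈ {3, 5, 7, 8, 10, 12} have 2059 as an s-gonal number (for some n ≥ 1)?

s = 3: P(3, 63) = 2016 and P(3, 64) = 2080; 2059 is not s-gonal.
s = 5: P(5, 37) = 2035 and P(5, 38) = 2147; 2059 is not s-gonal.
s = 7: P(7, 29) = 2059. ✓
s = 8: P(8, 26) = 1976 and P(8, 27) = 2133; 2059 is not s-gonal.
s = 10: P(10, 23) = 2047 and P(10, 24) = 2232; 2059 is not s-gonal.
s = 12: P(12, 20) = 1920 and P(12, 21) = 2121; 2059 is not s-gonal.
Hits: s ∈ {7} → 1.

1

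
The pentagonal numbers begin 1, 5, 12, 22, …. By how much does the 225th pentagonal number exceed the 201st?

15324

225·(3·225 − 1)/2 = 75825 and 201·(3·201 − 1)/2 = 60501.
Difference: 75825 − 60501 = 15324.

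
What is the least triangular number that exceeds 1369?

Solve n(n+1)/2 > 1369 for integer n.
The largest n with value ≤ 1369 is 51 (since 1326 ≤ 1369 < 1378), so the first above is n = 52, value 1378.

1378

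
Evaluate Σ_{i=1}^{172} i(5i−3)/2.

4255108

Σ i(5i−3)/2 = (5Σi² − 3Σi) / 2 over i = 1..172.
Σi = 14878 and Σi² = 1710970.
(5·1710970 − 3·14878) / 2 = 8510216/2 = 4255108.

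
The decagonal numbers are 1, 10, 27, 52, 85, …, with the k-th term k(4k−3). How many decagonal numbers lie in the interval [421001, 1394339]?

266

The n-th decagonal number is n(4n−3).
Smallest index with value ≥ 421001: n = 325 (giving 421525).
Largest index with value ≤ 1394339: n = 590 (giving 1390630).
Indices 325 through 590: 266 terms.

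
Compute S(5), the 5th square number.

The 5th square number is n² with n = 5.
5² = 25.

25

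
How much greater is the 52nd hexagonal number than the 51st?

Consecutive hexagonal numbers differ by 4n − 3: here 4·52 − 3 = 205.

205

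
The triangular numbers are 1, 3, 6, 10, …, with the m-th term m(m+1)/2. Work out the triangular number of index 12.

12·13/2 = 156/2 = 78.

78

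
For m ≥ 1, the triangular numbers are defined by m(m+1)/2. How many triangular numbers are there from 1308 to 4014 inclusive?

The n-th triangular number is n(n+1)/2.
Smallest index with value ≥ 1308: n = 51 (giving 1326).
Largest index with value ≤ 4014: n = 89 (giving 4005).
Indices 51 through 89: 39 terms.

39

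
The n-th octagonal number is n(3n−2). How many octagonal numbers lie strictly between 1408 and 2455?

The n-th octagonal number is n(3n−2).
Smallest index with value > 1408: n = 23 (giving 1541).
Largest index with value < 2455: n = 28 (giving 2296).
Indices 23 through 28: 6 terms.

6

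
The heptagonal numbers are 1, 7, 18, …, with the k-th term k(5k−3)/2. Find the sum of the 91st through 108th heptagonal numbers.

Σ i(5i−3)/2 = (5Σi² − 3Σi) / 2 over i = 91..108.
Σi = 5886 − 4095 = 1791 and Σi² = 425754 − 247065 = 178689.
(5·178689 − 3·1791) / 2 = 888072/2 = 444036.

444036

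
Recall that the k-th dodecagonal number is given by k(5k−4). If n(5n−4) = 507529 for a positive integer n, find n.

319

Set n(5n−4) = 507529, giving 5n² − 4n − 507529 = 0.
So n = (4 + 3186) / 10 = 3190/10 = 319.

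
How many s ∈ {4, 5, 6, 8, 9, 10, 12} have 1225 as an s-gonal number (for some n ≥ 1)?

2

s = 4: P(4, 35) = 1225. ✓
s = 5: P(5, 28) = 1162 and P(5, 29) = 1247; 1225 is not s-gonal.
s = 6: P(6, 25) = 1225. ✓
s = 8: P(8, 20) = 1160 and P(8, 21) = 1281; 1225 is not s-gonal.
s = 9: P(9, 19) = 1216 and P(9, 20) = 1350; 1225 is not s-gonal.
s = 10: P(10, 17) = 1105 and P(10, 18) = 1242; 1225 is not s-gonal.
s = 12: P(12, 16) = 1216 and P(12, 17) = 1377; 1225 is not s-gonal.
Hits: s ∈ {4, 6} → 2.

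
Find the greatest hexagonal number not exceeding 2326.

Solve n(2n−1) ≤ 2326 for integer n.
n = 34 gives 2278 ≤ 2326, while n = 35 gives 2415 > 2326; so the answer is 2278.

2278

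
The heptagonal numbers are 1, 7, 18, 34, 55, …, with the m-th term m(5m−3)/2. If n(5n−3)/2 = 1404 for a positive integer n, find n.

Set n(5n−3)/2 = 1404, giving 5n² − 3n − 2808 = 0.
The discriminant is 9 + 40·1404 = 56169, and √56169 = 237.
So n = (3 + 237) / 10 = 240/10 = 24.
Check: 24·(5·24 − 3)/2 = 1404. ✓

24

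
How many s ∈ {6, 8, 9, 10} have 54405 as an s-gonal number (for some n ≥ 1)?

2

s = 6: P(6, 165) = 54285 and P(6, 166) = 54946; 54405 is not s-gonal.
s = 8: P(8, 135) = 54405. ✓
s = 9: P(9, 125) = 54375 and P(9, 126) = 55251; 54405 is not s-gonal.
s = 10: P(10, 117) = 54405. ✓
Hits: s ∈ {8, 10} → 2.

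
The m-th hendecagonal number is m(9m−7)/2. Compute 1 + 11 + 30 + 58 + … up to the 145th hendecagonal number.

Σ i(9i−7)/2 = (9Σi² − 7Σi) / 2 over i = 1..145.
Σi = 10585 and Σi² = 1026745.
(9·1026745 − 7·10585) / 2 = 9166610/2 = 4583305.

4583305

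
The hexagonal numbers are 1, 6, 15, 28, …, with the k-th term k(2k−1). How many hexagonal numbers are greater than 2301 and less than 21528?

69

The n-th hexagonal number is n(2n−1).
Smallest index with value > 2301: n = 35 (giving 2415).
Largest index with value < 21528: n = 103 (giving 21115).
Indices 35 through 103: 69 terms.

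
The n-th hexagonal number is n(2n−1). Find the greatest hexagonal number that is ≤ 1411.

Solve n(2n−1) ≤ 1411 for integer n.
n = 26 gives 1326 ≤ 1411, while n = 27 gives 1431 > 1411; so the answer is 1326.

1326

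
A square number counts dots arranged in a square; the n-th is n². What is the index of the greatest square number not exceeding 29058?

Solve n² ≤ 29058 for integer n.
n = 170 gives 28900 ≤ 29058, while n = 171 gives 29241 > 29058; so the answer is index 170.

170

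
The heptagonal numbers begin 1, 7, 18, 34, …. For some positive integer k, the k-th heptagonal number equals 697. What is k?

Set n(5n−3)/2 = 697, giving 5n² − 3n − 1394 = 0.
So n = (3 + 167) / 10 = 170/10 = 17.

17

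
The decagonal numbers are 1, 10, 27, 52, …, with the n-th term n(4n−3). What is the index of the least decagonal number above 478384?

Solve n(4n−3) > 478384 for integer n.
The largest n with value ≤ 478384 is 346 (since 477826 ≤ 478384 < 480595), so the first above is n = 347, value 480595.

347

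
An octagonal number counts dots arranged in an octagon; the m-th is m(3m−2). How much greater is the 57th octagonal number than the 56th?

337

Consecutive octagonal numbers differ by 6n − 5: here 6·57 − 5 = 337.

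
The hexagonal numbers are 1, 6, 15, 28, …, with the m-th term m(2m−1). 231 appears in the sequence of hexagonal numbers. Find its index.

11

Set n(2n−1) = 231, giving 2n² − n − 231 = 0.
The discriminant is 1 + 8·231 = 1849, and √1849 = 43.
So n = (1 + 43) / 4 = 44/4 = 11.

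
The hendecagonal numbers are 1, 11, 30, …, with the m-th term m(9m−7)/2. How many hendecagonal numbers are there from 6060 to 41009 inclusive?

The n-th hendecagonal number is n(9n−7)/2.
Smallest index with value ≥ 6060: n = 38 (giving 6365).
Largest index with value ≤ 41009: n = 95 (giving 40280).
Indices 38 through 95: 58 terms.

58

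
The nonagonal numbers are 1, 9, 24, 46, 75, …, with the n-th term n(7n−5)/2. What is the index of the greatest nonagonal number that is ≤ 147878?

205

Solve n(7n−5)/2 ≤ 147878 for integer n.
n = 205 gives 146575 ≤ 147878, while n = 206 gives 148011 > 147878; so the answer is index 205.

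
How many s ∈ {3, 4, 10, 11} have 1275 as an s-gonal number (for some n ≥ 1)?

s = 3: P(3, 50) = 1275. ✓
s = 4: P(4, 35) = 1225 and P(4, 36) = 1296; 1275 is not s-gonal.
s = 10: P(10, 18) = 1242 and P(10, 19) = 1387; 1275 is not s-gonal.
s = 11: P(11, 17) = 1241 and P(11, 18) = 1395; 1275 is not s-gonal.
Hits: s ∈ {3} → 1.

1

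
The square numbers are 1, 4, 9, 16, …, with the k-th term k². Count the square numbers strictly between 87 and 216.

The n-th square number is n².
Smallest index with value > 87: n = 10 (giving 100).
Largest index with value < 216: n = 14 (giving 196).
Indices 10 through 14: 5 terms.

5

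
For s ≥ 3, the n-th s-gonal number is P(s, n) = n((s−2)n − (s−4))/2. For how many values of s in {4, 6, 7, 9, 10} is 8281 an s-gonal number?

s = 4: P(4, 91) = 8281. ✓
s = 6: P(6, 64) = 8128 and P(6, 65) = 8385; 8281 is not s-gonal.
s = 7: P(7, 57) = 8037 and P(7, 58) = 8323; 8281 is not s-gonal.
s = 9: P(9, 49) = 8281. ✓
s = 10: P(10, 45) = 7965 and P(10, 46) = 8326; 8281 is not s-gonal.
Hits: s ∈ {4, 9} → 2.

2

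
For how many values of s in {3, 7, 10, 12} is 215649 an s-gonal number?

1

s = 3: P(3, 656) = 215496 and P(3, 657) = 216153; 215649 is not s-gonal.
s = 7: P(7, 294) = 215649. ✓
s = 10: P(10, 232) = 214600 and P(10, 233) = 216457; 215649 is not s-gonal.
s = 12: P(12, 208) = 215488 and P(12, 209) = 217569; 215649 is not s-gonal.
Hits: s ∈ {7} → 1.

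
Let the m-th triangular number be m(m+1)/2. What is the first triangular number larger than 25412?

Solve n(n+1)/2 > 25412 for integer n.
The largest n with value ≤ 25412 is 224 (since 25200 ≤ 25412 < 25425), so the first above is n = 225, value 25425.

25425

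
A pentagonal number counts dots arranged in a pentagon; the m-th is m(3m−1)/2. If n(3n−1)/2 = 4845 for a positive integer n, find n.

57

Set n(3n−1)/2 = 4845, giving 3n² − n − 9690 = 0.
The discriminant is 1 + 24·4845 = 116281, and √116281 = 341.
So n = (1 + 341) / 6 = 342/6 = 57.
Check: 57·(3·57 − 1)/2 = 4845. ✓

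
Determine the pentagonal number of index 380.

The 380th pentagonal number is n(3n−1)/2 with n = 380.
380·(3·380 − 1)/2 = 380·1139/2 = 216410.

216410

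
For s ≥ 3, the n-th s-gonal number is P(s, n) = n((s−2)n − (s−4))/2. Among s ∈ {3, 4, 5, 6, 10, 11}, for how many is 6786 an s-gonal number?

s = 3: P(3, 116) = 6786. ✓
s = 4: P(4, 82) = 6724 and P(4, 83) = 6889; 6786 is not s-gonal.
s = 5: P(5, 67) = 6700 and P(5, 68) = 6902; 6786 is not s-gonal.
s = 6: P(6, 58) = 6670 and P(6, 59) = 6903; 6786 is not s-gonal.
s = 10: P(10, 41) = 6601 and P(10, 42) = 6930; 6786 is not s-gonal.
s = 11: P(11, 39) = 6708 and P(11, 40) = 7060; 6786 is not s-gonal.
Hits: s ∈ {3} → 1.

1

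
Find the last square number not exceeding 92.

81

Solve n² ≤ 92 for integer n.
n = 9 gives 81 ≤ 92, while n = 10 gives 100 > 92; so the answer is 81.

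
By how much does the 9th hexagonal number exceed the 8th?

33

Consecutive hexagonal numbers differ by 4n − 3: here 4·9 − 3 = 33.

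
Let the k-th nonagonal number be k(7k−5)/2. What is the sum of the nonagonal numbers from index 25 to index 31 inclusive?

18816

Σ i(7i−5)/2 = (7Σi² − 5Σi) / 2 over i = 25..31.
Σi = 496 − 300 = 196 and Σi² = 10416 − 4900 = 5516.
(7·5516 − 5·196) / 2 = 37632/2 = 18816.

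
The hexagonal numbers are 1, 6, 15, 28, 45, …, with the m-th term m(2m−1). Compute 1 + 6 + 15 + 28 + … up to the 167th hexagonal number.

3118892

Σ i(2i−1) = 2Σi² − Σi over i = 1..167.
Σi = 14028 and Σi² = 1566460.
2·1566460 − 1·14028 = 3118892.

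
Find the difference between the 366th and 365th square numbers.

n² − (n−1)² = 2n − 1, so 366² − 365² = 2·366 − 1 = 731.

731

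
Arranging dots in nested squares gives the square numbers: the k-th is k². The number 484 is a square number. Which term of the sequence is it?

22

We need n² = 484, so n = √484 = 22.
Check: 22² = 484. ✓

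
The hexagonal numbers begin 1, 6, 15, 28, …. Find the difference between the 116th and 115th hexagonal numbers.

461

Consecutive hexagonal numbers differ by 4n − 3: here 4·116 − 3 = 461.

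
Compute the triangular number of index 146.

10731

The 146th triangular number is n(n+1)/2 with n = 146.
146·147/2 = 21462/2 = 10731.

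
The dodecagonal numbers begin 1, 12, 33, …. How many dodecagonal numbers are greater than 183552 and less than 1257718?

The n-th dodecagonal number is n(5n−4).
Smallest index with value > 183552: n = 193 (giving 185473).
Largest index with value < 1257718: n = 501 (giving 1253001).
Indices 193 through 501: 309 terms.

309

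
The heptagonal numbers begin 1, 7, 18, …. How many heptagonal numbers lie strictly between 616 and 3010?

The n-th heptagonal number is n(5n−3)/2.
Smallest index with value > 616: n = 17 (giving 697).
Largest index with value < 3010: n = 34 (giving 2839).
Indices 17 through 34: 18 terms.

18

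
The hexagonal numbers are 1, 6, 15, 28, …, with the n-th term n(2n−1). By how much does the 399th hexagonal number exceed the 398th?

Consecutive hexagonal numbers differ by 4n − 3: here 4·399 − 3 = 1593.

1593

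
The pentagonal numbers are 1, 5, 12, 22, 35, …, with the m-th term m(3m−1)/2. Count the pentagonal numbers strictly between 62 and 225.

6

The n-th pentagonal number is n(3n−1)/2.
Smallest index with value > 62: n = 7 (giving 70).
Largest index with value < 225: n = 12 (giving 210).
Indices 7 through 12: 6 terms.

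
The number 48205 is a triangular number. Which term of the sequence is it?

310

Set n(n+1)/2 = 48205, giving n² + n − 96410 = 0.
The discriminant is 1 + 8·48205 = 385641, and √385641 = 621.
So n = (-1 + 621) / 2 = 620/2 = 310.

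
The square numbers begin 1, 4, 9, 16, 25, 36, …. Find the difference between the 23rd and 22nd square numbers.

45

n² − (n−1)² = 2n − 1, so 23² − 22² = 2·23 − 1 = 45.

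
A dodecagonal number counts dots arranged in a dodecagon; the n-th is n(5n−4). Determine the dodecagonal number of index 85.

The 85th dodecagonal number is n(5n−4) with n = 85.
85·(5·85 − 4) = 85·421 = 35785.

35785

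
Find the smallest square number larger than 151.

Solve n² > 151 for integer n.
The largest n with value ≤ 151 is 12 (since 144 ≤ 151 < 169), so the first above is n = 13, value 169.

169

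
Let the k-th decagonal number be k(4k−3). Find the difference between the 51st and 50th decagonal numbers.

Consecutive decagonal numbers differ by 8n − 7: here 8·51 − 7 = 401.

401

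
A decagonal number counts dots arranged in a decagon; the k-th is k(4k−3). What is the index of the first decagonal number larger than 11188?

54

Solve n(4n−3) > 11188 for integer n.
The largest n with value ≤ 11188 is 53 (since 11077 ≤ 11188 < 11502), so the first above is n = 54, value 11502.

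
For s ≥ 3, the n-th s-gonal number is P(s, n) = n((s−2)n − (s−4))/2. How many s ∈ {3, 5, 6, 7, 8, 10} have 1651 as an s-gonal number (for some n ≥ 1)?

1

s = 3: P(3, 56) = 1596 and P(3, 57) = 1653; 1651 is not s-gonal.
s = 5: P(5, 33) = 1617 and P(5, 34) = 1717; 1651 is not s-gonal.
s = 6: P(6, 28) = 1540 and P(6, 29) = 1653; 1651 is not s-gonal.
s = 7: P(7, 26) = 1651. ✓
s = 8: P(8, 23) = 1541 and P(8, 24) = 1680; 1651 is not s-gonal.
s = 10: P(10, 20) = 1540 and P(10, 21) = 1701; 1651 is not s-gonal.
Hits: s ∈ {7} → 1.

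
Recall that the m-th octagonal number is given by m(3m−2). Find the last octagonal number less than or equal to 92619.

Solve n(3n−2) ≤ 92619 for integer n.
n = 176 gives 92576 ≤ 92619, while n = 177 gives 93633 > 92619; so the answer is 92576.

92576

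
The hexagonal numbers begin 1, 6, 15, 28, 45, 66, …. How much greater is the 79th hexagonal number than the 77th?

79·(2·79 − 1) = 12403 and 77·(2·77 − 1) = 11781.
Difference: 12403 − 11781 = 622.

622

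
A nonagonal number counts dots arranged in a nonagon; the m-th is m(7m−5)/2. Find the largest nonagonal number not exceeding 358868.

357600

Solve n(7n−5)/2 ≤ 358868 for integer n.
n = 320 gives 357600 ≤ 358868, while n = 321 gives 359841 > 358868; so the answer is 357600.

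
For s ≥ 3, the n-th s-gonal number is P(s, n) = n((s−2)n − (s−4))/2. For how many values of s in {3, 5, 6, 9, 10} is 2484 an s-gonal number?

1

s = 3: P(3, 69) = 2415 and P(3, 70) = 2485; 2484 is not s-gonal.
s = 5: P(5, 40) = 2380 and P(5, 41) = 2501; 2484 is not s-gonal.
s = 6: P(6, 35) = 2415 and P(6, 36) = 2556; 2484 is not s-gonal.
s = 9: P(9, 27) = 2484. ✓
s = 10: P(10, 25) = 2425 and P(10, 26) = 2626; 2484 is not s-gonal.
Hits: s ∈ {9} → 1.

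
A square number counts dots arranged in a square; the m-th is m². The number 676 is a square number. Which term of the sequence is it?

26

We need n² = 676, so n = √676 = 26.
Check: 26² = 676. ✓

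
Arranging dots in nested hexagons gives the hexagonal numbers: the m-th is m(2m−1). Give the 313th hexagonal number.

The 313th hexagonal number is n(2n−1) with n = 313.
313·(2·313 − 1) = 313·625 = 195625.

195625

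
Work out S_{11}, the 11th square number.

11² = 121.

121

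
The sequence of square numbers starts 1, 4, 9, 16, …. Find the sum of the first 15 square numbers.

1240

Σ_{i=1}^{15} i² = 15·16·31/6 = 1240.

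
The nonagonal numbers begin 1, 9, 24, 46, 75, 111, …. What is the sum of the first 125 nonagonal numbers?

Σ i(7i−5)/2 = (7Σi² − 5Σi) / 2 over i = 1..125.
Σi = 7875 and Σi² = 658875.
(7·658875 − 5·7875) / 2 = 4572750/2 = 2286375.

2286375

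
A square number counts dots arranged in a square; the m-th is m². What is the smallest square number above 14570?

Solve n² > 14570 for integer n.
The largest n with value ≤ 14570 is 120 (since 14400 ≤ 14570 < 14641), so the first above is n = 121, value 14641.

14641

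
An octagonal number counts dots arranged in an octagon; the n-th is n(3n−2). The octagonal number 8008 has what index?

52

Set n(3n−2) = 8008, giving 3n² − 2n − 8008 = 0.
The discriminant is 4 + 12·8008 = 96100, and √96100 = 310.
So n = (2 + 310) / 6 = 312/6 = 52.
Check: 52·(3·52 − 2) = 8008. ✓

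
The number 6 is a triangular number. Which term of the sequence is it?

3

Set n(n+1)/2 = 6, giving n² + n − 12 = 0.
The discriminant is 1 + 8·6 = 49, and √49 = 7.
So n = (-1 + 7) / 2 = 6/2 = 3.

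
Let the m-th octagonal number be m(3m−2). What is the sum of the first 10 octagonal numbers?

Σ i(3i−2) = 3Σi² − 2Σi over i = 1..10.
Σi = 55 and Σi² = 385.
3·385 − 2·55 = 1045.

1045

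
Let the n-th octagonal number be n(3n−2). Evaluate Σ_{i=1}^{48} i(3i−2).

Σ i(3i−2) = 3Σi² − 2Σi over i = 1..48.
Σi = 1176 and Σi² = 38024.
3·38024 − 2·1176 = 111720.

111720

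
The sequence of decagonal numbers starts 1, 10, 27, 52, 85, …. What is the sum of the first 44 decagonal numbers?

114510

Σ i(4i−3) = 4Σi² − 3Σi over i = 1..44.
Σi = 990 and Σi² = 29370.
4·29370 − 3·990 = 114510.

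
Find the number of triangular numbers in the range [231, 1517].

34

The n-th triangular number is n(n+1)/2.
Smallest index with value ≥ 231: n = 21 (giving 231).
Largest index with value ≤ 1517: n = 54 (giving 1485).
Indices 21 through 54: 34 terms.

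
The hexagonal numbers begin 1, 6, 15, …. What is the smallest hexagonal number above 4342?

4371

Solve n(2n−1) > 4342 for integer n.
The largest n with value ≤ 4342 is 46 (since 4186 ≤ 4342 < 4371), so the first above is n = 47, value 4371.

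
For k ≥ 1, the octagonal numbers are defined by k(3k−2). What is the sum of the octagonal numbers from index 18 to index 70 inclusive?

340366

Σ i(3i−2) = 3Σi² − 2Σi over i = 18..70.
Σi = 2485 − 153 = 2332 and Σi² = 116795 − 1785 = 115010.
3·115010 − 2·2332 = 340366.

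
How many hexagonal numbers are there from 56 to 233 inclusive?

6

The n-th hexagonal number is n(2n−1).
Smallest index with value ≥ 56: n = 6 (giving 66).
Largest index with value ≤ 233: n = 11 (giving 231).
Indices 6 through 11: 6 terms.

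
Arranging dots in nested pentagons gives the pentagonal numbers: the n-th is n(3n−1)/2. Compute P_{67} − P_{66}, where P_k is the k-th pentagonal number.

Consecutive pentagonal numbers differ by 3n − 2: here 3·67 − 2 = 199.

199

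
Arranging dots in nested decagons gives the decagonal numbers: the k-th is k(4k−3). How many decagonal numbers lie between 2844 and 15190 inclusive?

35

The n-th decagonal number is n(4n−3).
Smallest index with value ≥ 2844: n = 28 (giving 3052).
Largest index with value ≤ 15190: n = 62 (giving 15190).
Indices 28 through 62: 35 terms.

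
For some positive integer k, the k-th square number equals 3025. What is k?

We need n² = 3025, so n = √3025 = 55.

55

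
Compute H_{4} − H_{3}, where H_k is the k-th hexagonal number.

13

Consecutive hexagonal numbers differ by 4n − 3: here 4·4 − 3 = 13.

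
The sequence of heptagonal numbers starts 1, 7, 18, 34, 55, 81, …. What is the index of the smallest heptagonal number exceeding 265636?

327

Solve n(5n−3)/2 > 265636 for integer n.
The largest n with value ≤ 265636 is 326 (since 265201 ≤ 265636 < 266832), so the first above is n = 327, value 266832.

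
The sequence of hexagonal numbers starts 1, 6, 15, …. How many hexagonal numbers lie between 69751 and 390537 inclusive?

256

The n-th hexagonal number is n(2n−1).
Smallest index with value ≥ 69751: n = 187 (giving 69751).
Largest index with value ≤ 390537: n = 442 (giving 390286).
Indices 187 through 442: 256 terms.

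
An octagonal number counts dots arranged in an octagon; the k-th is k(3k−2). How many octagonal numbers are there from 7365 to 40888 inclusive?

68

The n-th octagonal number is n(3n−2).
Smallest index with value ≥ 7365: n = 50 (giving 7400).
Largest index with value ≤ 40888: n = 117 (giving 40833).
Indices 50 through 117: 68 terms.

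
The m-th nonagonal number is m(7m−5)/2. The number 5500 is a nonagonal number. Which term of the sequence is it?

Set n(7n−5)/2 = 5500, giving 7n² − 5n − 11000 = 0.
The discriminant is 25 + 56·5500 = 308025, and √308025 = 555.
So n = (5 + 555) / 14 = 560/14 = 40.

40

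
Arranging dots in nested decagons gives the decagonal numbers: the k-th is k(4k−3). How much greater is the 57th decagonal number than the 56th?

449

Consecutive decagonal numbers differ by 8n − 7: here 8·57 − 7 = 449.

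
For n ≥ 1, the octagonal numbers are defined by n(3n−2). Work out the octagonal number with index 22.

1408

The 22nd octagonal number is n(3n−2) with n = 22.
22·(3·22 − 2) = 22·64 = 1408.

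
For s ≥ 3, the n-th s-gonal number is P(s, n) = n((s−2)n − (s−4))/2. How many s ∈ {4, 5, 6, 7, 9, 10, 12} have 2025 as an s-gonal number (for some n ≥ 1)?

1

s = 4: P(4, 45) = 2025. ✓
s = 5: P(5, 36) = 1926 and P(5, 37) = 2035; 2025 is not s-gonal.
s = 6: P(6, 32) = 2016 and P(6, 33) = 2145; 2025 is not s-gonal.
s = 7: P(7, 28) = 1918 and P(7, 29) = 2059; 2025 is not s-gonal.
s = 9: P(9, 24) = 1956 and P(9, 25) = 2125; 2025 is not s-gonal.
s = 10: P(10, 22) = 1870 and P(10, 23) = 2047; 2025 is not s-gonal.
s = 12: P(12, 20) = 1920 and P(12, 21) = 2121; 2025 is not s-gonal.
Hits: s ∈ {4} → 1.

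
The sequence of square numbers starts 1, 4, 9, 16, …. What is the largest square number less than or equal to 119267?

119025

Solve n² ≤ 119267 for integer n.
n = 345 gives 119025 ≤ 119267, while n = 346 gives 119716 > 119267; so the answer is 119025.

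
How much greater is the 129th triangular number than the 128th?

129

Consecutive triangular numbers differ by n: T_{129} − T_{128} = 129.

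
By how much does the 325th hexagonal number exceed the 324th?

1297

Consecutive hexagonal numbers differ by 4n − 3: here 4·325 − 3 = 1297.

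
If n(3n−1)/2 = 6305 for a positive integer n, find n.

Set n(3n−1)/2 = 6305, giving 3n² − n − 12610 = 0.
So n = (1 + 389) / 6 = 390/6 = 65.

65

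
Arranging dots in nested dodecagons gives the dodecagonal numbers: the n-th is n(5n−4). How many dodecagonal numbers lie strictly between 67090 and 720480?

The n-th dodecagonal number is n(5n−4).
Smallest index with value > 67090: n = 117 (giving 67977).
Largest index with value < 720480: n = 379 (giving 716689).
Indices 117 through 379: 263 terms.

263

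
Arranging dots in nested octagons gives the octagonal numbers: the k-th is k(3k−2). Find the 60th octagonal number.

10680

The 60th octagonal number is n(3n−2) with n = 60.
60·(3·60 − 2) = 60·178 = 10680.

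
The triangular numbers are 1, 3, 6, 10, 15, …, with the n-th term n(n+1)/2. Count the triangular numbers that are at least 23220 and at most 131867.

299

The n-th triangular number is n(n+1)/2.
Smallest index with value ≥ 23220: n = 215 (giving 23220).
Largest index with value ≤ 131867: n = 513 (giving 131841).
Indices 215 through 513: 299 terms.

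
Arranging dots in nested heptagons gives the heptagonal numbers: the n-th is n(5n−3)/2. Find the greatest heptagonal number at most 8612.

8323

Solve n(5n−3)/2 ≤ 8612 for integer n.
n = 58 gives 8323 ≤ 8612, while n = 59 gives 8614 > 8612; so the answer is 8323.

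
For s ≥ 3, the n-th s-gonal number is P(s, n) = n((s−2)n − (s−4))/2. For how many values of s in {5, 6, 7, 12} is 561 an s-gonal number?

s = 5: P(5, 19) = 532 and P(5, 20) = 590; 561 is not s-gonal.
s = 6: P(6, 17) = 561. ✓
s = 7: P(7, 15) = 540 and P(7, 16) = 616; 561 is not s-gonal.
s = 12: P(12, 11) = 561. ✓
Hits: s ∈ {6, 12} → 2.

2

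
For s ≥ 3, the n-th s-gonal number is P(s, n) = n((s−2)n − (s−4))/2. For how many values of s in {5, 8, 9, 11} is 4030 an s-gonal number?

1

s = 5: P(5, 52) = 4030. ✓
s = 8: P(8, 36) = 3816 and P(8, 37) = 4033; 4030 is not s-gonal.
s = 9: P(9, 34) = 3961 and P(9, 35) = 4200; 4030 is not s-gonal.
s = 11: P(11, 30) = 3945 and P(11, 31) = 4216; 4030 is not s-gonal.
Hits: s ∈ {5} → 1.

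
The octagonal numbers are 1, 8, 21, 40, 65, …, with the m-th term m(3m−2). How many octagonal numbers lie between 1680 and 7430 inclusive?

The n-th octagonal number is n(3n−2).
Smallest index with value ≥ 1680: n = 24 (giving 1680).
Largest index with value ≤ 7430: n = 50 (giving 7400).
Indices 24 through 50: 27 terms.

27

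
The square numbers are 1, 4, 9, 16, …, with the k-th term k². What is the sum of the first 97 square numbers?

308945

Σ_{i=1}^{97} i² = 97·98·195/6 = 308945.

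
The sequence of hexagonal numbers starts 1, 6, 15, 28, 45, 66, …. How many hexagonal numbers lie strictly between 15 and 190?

The n-th hexagonal number is n(2n−1).
Smallest index with value > 15: n = 4 (giving 28).
Largest index with value < 190: n = 9 (giving 153).
Indices 4 through 9: 6 terms.

6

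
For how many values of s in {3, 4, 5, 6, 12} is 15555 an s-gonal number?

s = 3: P(3, 175) = 15400 and P(3, 176) = 15576; 15555 is not s-gonal.
s = 4: P(4, 124) = 15376 and P(4, 125) = 15625; 15555 is not s-gonal.
s = 5: P(5, 102) = 15555. ✓
s = 6: P(6, 88) = 15400 and P(6, 89) = 15753; 15555 is not s-gonal.
s = 12: P(12, 56) = 15456 and P(12, 57) = 16017; 15555 is not s-gonal.
Hits: s ∈ {5} → 1.

1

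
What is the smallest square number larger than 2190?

Solve n² > 2190 for integer n.
The largest n with value ≤ 2190 is 46 (since 2116 ≤ 2190 < 2209), so the first above is n = 47, value 2209.

2209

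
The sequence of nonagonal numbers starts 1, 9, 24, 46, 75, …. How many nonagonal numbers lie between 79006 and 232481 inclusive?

108

The n-th nonagonal number is n(7n−5)/2.
Smallest index with value ≥ 79006: n = 151 (giving 79426).
Largest index with value ≤ 232481: n = 258 (giving 232329).
Indices 151 through 258: 108 terms.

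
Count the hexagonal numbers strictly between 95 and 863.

14

The n-th hexagonal number is n(2n−1).
Smallest index with value > 95: n = 8 (giving 120).
Largest index with value < 863: n = 21 (giving 861).
Indices 8 through 21: 14 terms.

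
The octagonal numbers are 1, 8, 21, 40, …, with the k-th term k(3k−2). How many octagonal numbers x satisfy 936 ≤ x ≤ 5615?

26

The n-th octagonal number is n(3n−2).
Smallest index with value ≥ 936: n = 18 (giving 936).
Largest index with value ≤ 5615: n = 43 (giving 5461).
Indices 18 through 43: 26 terms.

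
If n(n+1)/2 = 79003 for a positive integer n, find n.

Set n(n+1)/2 = 79003, giving n² + n − 158006 = 0.
The discriminant is 1 + 8·79003 = 632025, and √632025 = 795.
So n = (-1 + 795) / 2 = 794/2 = 397.

397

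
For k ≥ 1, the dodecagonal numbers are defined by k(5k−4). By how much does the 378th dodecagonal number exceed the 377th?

3771

Consecutive dodecagonal numbers differ by 10n − 9: here 10·378 − 9 = 3771.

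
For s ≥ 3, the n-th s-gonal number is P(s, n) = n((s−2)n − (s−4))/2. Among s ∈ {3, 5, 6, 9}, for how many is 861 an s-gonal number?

s = 3: P(3, 41) = 861. ✓
s = 5: P(5, 24) = 852 and P(5, 25) = 925; 861 is not s-gonal.
s = 6: P(6, 21) = 861. ✓
s = 9: P(9, 16) = 856 and P(9, 17) = 969; 861 is not s-gonal.
Hits: s ∈ {3, 6} → 2.

2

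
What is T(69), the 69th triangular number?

2415

69·70/2 = 4830/2 = 2415.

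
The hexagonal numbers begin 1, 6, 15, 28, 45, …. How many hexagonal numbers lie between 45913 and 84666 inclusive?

55

The n-th hexagonal number is n(2n−1).
Smallest index with value ≥ 45913: n = 152 (giving 46056).
Largest index with value ≤ 84666: n = 206 (giving 84666).
Indices 152 through 206: 55 terms.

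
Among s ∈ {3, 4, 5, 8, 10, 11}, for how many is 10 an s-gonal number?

s = 3: P(3, 4) = 10. ✓
s = 4: P(4, 3) = 9 and P(4, 4) = 16; 10 is not s-gonal.
s = 5: P(5, 2) = 5 and P(5, 3) = 12; 10 is not s-gonal.
s = 8: P(8, 2) = 8 and P(8, 3) = 21; 10 is not s-gonal.
s = 10: P(10, 2) = 10. ✓
s = 11: P(11, 1) = 1 and P(11, 2) = 11; 10 is not s-gonal.
Hits: s ∈ {3, 10} → 2.

2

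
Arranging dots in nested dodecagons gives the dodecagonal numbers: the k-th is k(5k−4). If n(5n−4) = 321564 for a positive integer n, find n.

254

Set n(5n−4) = 321564, giving 5n² − 4n − 321564 = 0.
So n = (4 + 2536) / 10 = 2540/10 = 254.
Check: 254·(5·254 − 4) = 321564. ✓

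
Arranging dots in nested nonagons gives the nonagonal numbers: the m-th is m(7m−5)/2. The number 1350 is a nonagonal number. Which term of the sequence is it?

Set n(7n−5)/2 = 1350, giving 7n² − 5n − 2700 = 0.
So n = (5 + 275) / 14 = 280/14 = 20.
Check: 20·(7·20 − 5)/2 = 1350. ✓

20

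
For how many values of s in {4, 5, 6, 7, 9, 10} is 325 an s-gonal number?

2

s = 4: P(4, 18) = 324 and P(4, 19) = 361; 325 is not s-gonal.
s = 5: P(5, 14) = 287 and P(5, 15) = 330; 325 is not s-gonal.
s = 6: P(6, 13) = 325. ✓
s = 7: P(7, 11) = 286 and P(7, 12) = 342; 325 is not s-gonal.
s = 9: P(9, 10) = 325. ✓
s = 10: P(10, 9) = 297 and P(10, 10) = 370; 325 is not s-gonal.
Hits: s ∈ {6, 9} → 2.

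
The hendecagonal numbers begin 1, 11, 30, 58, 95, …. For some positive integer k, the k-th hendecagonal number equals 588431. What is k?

362

Set n(9n−7)/2 = 588431, giving 9n² − 7n − 1176862 = 0.
The discriminant is 49 + 72·588431 = 42367081, and √42367081 = 6509.
So n = (7 + 6509) / 18 = 6516/18 = 362.
Check: 362·(9·362 − 7)/2 = 588431. ✓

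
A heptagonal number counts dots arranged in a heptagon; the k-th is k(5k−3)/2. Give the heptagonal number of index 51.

6426

The 51st heptagonal number is n(5n−3)/2 with n = 51.
51·(5·51 − 3)/2 = 51·252/2 = 51·126 = 6426.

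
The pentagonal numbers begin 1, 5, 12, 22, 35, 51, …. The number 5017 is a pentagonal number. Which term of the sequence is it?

Set n(3n−1)/2 = 5017, giving 3n² − n − 10034 = 0.
So n = (1 + 347) / 6 = 348/6 = 58.
Check: 58·(3·58 − 1)/2 = 5017. ✓

58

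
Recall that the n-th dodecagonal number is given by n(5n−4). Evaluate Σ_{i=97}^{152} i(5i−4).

4385332

Σ i(5i−4) = 5Σi² − 4Σi over i = 97..152.
Σi = 11628 − 4656 = 6972 and Σi² = 1182180 − 299536 = 882644.
5·882644 − 4·6972 = 4385332.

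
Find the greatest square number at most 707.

676

Solve n² ≤ 707 for integer n.
n = 26 gives 676 ≤ 707, while n = 27 gives 729 > 707; so the answer is 676.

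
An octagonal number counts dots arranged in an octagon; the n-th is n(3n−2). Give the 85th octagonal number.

The 85th octagonal number is n(3n−2) with n = 85.
85·(3·85 − 2) = 85·253 = 21505.

21505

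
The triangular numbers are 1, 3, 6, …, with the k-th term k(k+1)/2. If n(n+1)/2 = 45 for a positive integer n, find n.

9

Set n(n+1)/2 = 45, giving n² + n − 90 = 0.
The discriminant is 1 + 8·45 = 361, and √361 = 19.
So n = (-1 + 19) / 2 = 18/2 = 9.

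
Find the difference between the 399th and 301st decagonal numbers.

399·(4·399 − 3) = 635607 and 301·(4·301 − 3) = 361501.
Difference: 635607 − 361501 = 274106.

274106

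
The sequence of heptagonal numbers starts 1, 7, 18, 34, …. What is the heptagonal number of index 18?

783

18·(5·18 − 3)/2 = 18·87/2 = 783.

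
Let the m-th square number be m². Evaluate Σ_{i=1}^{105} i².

Σ_{i=1}^{105} i² = 105·106·211/6 = 391405.

391405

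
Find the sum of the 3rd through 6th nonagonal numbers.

Σ i(7i−5)/2 = (7Σi² − 5Σi) / 2 over i = 3..6.
Σi = 21 − 3 = 18 and Σi² = 91 − 5 = 86.
(7·86 − 5·18) / 2 = 512/2 = 256.

256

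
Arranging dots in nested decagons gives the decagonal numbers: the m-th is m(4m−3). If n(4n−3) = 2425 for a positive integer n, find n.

Set n(4n−3) = 2425, giving 4n² − 3n − 2425 = 0.
The discriminant is 9 + 16·2425 = 38809, and √38809 = 197.
So n = (3 + 197) / 8 = 200/8 = 25.

25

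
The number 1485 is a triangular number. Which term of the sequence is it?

Set n(n+1)/2 = 1485, giving n² + n − 2970 = 0.
The discriminant is 1 + 8·1485 = 11881, and √11881 = 109.
So n = (-1 + 109) / 2 = 108/2 = 54.

54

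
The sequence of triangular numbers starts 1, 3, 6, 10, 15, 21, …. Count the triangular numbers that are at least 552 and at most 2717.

The n-th triangular number is n(n+1)/2.
Smallest index with value ≥ 552: n = 33 (giving 561).
Largest index with value ≤ 2717: n = 73 (giving 2701).
Indices 33 through 73: 41 terms.

41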